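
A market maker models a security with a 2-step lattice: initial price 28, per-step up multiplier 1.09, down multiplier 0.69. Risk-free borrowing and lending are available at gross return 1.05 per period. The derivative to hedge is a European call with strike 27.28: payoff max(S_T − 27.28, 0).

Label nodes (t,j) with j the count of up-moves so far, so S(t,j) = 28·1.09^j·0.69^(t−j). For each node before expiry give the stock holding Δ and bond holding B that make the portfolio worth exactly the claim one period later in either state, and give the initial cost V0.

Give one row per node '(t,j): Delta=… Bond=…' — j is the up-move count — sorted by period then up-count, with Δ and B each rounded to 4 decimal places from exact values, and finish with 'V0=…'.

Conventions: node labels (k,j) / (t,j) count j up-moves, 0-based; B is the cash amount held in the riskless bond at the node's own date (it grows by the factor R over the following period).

Since d<R<u, set p* = (R−d)/(u−d) = 0.9000; price each node as the discounted p*-expectation of its children.
At maturity the claim pays: V(2,0)=0.0000, V(2,1)=0.0000, V(2,2)=5.9868
Node (1,0) S=19.3200: V=(p*·0.0000+(1−p*)·0.0000)/1.05=0.0000; Δ=(0.0000−0.0000)/(21.0588−13.3308)=0.0000; B=V−Δ·S=0.0000
Node (1,1) S=30.5200: V=(p*·5.9868+(1−p*)·0.0000)/1.05=5.1315; Δ=(5.9868−0.0000)/(33.2668−21.0588)=0.4904; B=V−Δ·S=-9.8355
Node (0,0) S=28.0000: V=(p*·5.1315+(1−p*)·0.0000)/1.05=4.3985; Δ=(5.1315−0.0000)/(30.5200−19.3200)=0.4582; B=V−Δ·S=-8.4304
As a check, the time-0 holding Δ(0,0)·S0 + B(0,0) comes to 4.3985 — exactly V0.

(0,0): Delta=0.4582 Bond=-8.4304
(1,0): Delta=0.0000 Bond=0.0000
(1,1): Delta=0.4904 Bond=-9.8355
V0=4.3985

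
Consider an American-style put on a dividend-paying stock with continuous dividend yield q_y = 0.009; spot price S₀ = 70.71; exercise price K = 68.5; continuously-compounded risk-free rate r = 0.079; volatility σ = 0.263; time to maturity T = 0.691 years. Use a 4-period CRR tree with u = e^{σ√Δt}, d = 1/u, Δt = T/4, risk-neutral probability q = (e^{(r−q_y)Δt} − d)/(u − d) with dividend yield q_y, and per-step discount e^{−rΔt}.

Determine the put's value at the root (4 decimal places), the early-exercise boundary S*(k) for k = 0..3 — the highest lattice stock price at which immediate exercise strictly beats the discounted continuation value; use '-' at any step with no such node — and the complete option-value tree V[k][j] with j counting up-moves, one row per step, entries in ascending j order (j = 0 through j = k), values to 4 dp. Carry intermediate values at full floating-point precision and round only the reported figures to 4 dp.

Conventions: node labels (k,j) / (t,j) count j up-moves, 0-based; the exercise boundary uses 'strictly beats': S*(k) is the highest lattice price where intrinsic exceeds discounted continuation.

params: Δt=0.17275 u=1.11551 d=0.89645 q=0.52824 e^(-rΔt)=0.98645
t_4 payoffs: 22.8345 11.6757 0.0000 0.0000 0.0000
t_3: node(3,0) S=50.9402 payoff=17.5598 vs cont=16.7104 → 17.5598 [stop]  node(3,1) S=63.3881 payoff=5.1119 vs cont=5.4335 → 5.4335 [wait]  node(3,2) S=78.8777 payoff=0.0000 vs cont=0.0000 → 0.0000 [wait]  node(3,3) S=98.1523 payoff=0.0000 vs cont=0.0000 → 0.0000 [wait]  ⇒ S*(3)=50.9402
t_2: node(2,0) S=56.8243 payoff=11.6757 vs cont=11.0030 → 11.6757 [stop]  node(2,1) S=70.7100 payoff=0.0000 vs cont=2.5286 → 2.5286 [wait]  node(2,2) S=87.9888 payoff=0.0000 vs cont=0.0000 → 0.0000 [wait]  ⇒ S*(2)=56.8243
t_1: node(1,0) S=63.3881 payoff=5.1119 vs cont=6.7511 → 6.7511 [wait]  node(1,1) S=78.8777 payoff=0.0000 vs cont=1.1767 → 1.1767 [wait]  ⇒ S*(1)=-
t_0: node(0,0) S=70.7100 payoff=0.0000 vs cont=3.7549 → 3.7549 [wait]  ⇒ S*(0)=-

price = 3.7549
boundary = - - 56.8243 50.9402
tree:
3.7549
6.7511 1.1767
11.6757 2.5286 0.0000
17.5598 5.4335 0.0000 0.0000
22.8345 11.6757 0.0000 0.0000 0.0000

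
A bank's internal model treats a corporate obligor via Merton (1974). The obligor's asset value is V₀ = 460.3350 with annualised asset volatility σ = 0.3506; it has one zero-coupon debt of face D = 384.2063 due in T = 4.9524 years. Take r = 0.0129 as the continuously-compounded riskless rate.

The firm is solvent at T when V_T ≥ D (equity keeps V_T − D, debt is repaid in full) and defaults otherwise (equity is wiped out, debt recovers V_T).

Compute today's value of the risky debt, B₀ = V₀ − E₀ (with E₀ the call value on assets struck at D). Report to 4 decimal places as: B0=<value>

B0=280.0747

Apply the equity-as-call identities (strike 384.2063, horizon 4.9524 years):
d₁ = [ln(V₀/D) + (r + σ²/2)T] / (σ√T)
   = [ln(460.3350/384.2063) + (0.0129 + 0.5·0.3506²)·4.9524] / (0.3506·√4.9524)
   = [0.180775 + 0.368261] / 0.780225 = 0.703690
d₂ = d₁ − σ√T = 0.703690 − 0.780225 = -0.076535
N(d₁) = 0.759187,  N(d₂) = 0.469497,  e^(−rT) = 0.938112
E₀ = V₀·N(d₁) − D·e^(−rT)·N(d₂)
   = 460.3350·0.759187 − 384.2063·0.938112·0.469497 = 180.260340
B₀ = V₀ − E₀ = 460.3350 − 180.260340 = 280.074660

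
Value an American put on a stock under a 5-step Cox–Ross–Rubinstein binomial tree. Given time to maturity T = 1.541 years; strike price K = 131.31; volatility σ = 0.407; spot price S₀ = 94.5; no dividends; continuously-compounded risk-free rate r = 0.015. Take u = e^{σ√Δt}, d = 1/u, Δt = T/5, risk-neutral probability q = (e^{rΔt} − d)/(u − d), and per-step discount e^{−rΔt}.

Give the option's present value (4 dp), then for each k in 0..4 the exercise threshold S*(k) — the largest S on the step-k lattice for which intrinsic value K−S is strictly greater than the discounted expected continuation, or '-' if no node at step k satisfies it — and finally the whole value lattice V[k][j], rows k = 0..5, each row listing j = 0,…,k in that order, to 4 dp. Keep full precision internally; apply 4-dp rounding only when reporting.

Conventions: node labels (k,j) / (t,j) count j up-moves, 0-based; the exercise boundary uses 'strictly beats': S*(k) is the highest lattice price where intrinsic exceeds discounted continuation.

price = 44.0201
boundary = - - 60.1416 75.3882 94.5000
tree:
44.0201
57.1477 28.6764
71.1684 40.8636 14.3076
83.3315 55.9218 23.1652 3.7976
93.0348 71.1684 36.8100 6.9865 0.0000
100.7756 83.3315 55.9218 12.8531 0.0000 0.0000

Δt=0.30820  u=1.25351  d=0.79776  q=0.45392  discount=0.99539
step 5 (expiry): payoffs max(K−S,0) = 100.7756 83.3315 55.9218 12.8531 0.0000 0.0000
step 4: (k=4,j=0): S=38.2752, K−S=93.0348, hold=92.4291 ⇒ V=93.0348 exercise | (k=4,j=1): S=60.1416, K−S=71.1684, hold=70.5628 ⇒ V=71.1684 exercise | (k=4,j=2): S=94.5000, K−S=36.8100, hold=36.2044 ⇒ V=36.8100 exercise | (k=4,j=3): S=148.4871, K−S=0.0000, hold=6.9865 ⇒ V=6.9865 continue | (k=4,j=4): S=233.3166, K−S=0.0000, hold=0.0000 ⇒ V=0.0000 continue  boundary S*=94.5000
step 3: (k=3,j=0): S=47.9785, K−S=83.3315, hold=82.7259 ⇒ V=83.3315 exercise | (k=3,j=1): S=75.3882, K−S=55.9218, hold=55.3162 ⇒ V=55.9218 exercise | (k=3,j=2): S=118.4569, K−S=12.8531, hold=23.1652 ⇒ V=23.1652 continue | (k=3,j=3): S=186.1304, K−S=0.0000, hold=3.7976 ⇒ V=3.7976 continue  boundary S*=75.3882
step 2: (k=2,j=0): S=60.1416, K−S=71.1684, hold=70.5628 ⇒ V=71.1684 exercise | (k=2,j=1): S=94.5000, K−S=36.8100, hold=40.8636 ⇒ V=40.8636 continue | (k=2,j=2): S=148.4871, K−S=0.0000, hold=14.3076 ⇒ V=14.3076 continue  boundary S*=60.1416
step 1: (k=1,j=0): S=75.3882, K−S=55.9218, hold=57.1477 ⇒ V=57.1477 continue | (k=1,j=1): S=118.4569, K−S=12.8531, hold=28.6764 ⇒ V=28.6764 continue  boundary S*=-
step 0: (k=0,j=0): S=94.5000, K−S=36.8100, hold=44.0201 ⇒ V=44.0201 continue  boundary S*=-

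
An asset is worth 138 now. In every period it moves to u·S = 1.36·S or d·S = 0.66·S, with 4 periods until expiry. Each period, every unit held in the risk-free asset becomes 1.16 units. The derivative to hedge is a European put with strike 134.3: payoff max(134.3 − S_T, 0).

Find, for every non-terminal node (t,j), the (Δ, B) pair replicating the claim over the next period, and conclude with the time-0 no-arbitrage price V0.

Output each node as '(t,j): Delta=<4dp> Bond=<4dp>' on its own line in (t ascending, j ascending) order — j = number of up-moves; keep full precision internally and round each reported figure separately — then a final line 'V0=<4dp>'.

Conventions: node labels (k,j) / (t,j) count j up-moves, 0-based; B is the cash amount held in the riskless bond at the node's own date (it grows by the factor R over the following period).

No-arbitrage ⇒ martingale measure with p* = (R−d)/(u−d) = 0.7143.
Terminal payoffs: V(4,0)=108.1149, V(4,1)=80.3428, V(4,2)=23.1154, V(4,3)=0.0000, V(4,4)=0.0000
(3,0): S=39.6744. Δ = (V_up−V_dn)/(S_up−S_dn) = (80.3428−108.1149)/(53.9572−26.1851) = -1.0000. V = [p*·80.3428 + (1−p*)·108.1149]/1.16 = 76.1014. B = V − Δ·S = 115.7759.
(3,1): S=81.7534. Δ = (V_up−V_dn)/(S_up−S_dn) = (23.1154−80.3428)/(111.1846−53.9572) = -1.0000. V = [p*·23.1154 + (1−p*)·80.3428]/1.16 = 34.0225. B = V − Δ·S = 115.7759.
(3,2): S=168.4616. Δ = (V_up−V_dn)/(S_up−S_dn) = (0.0000−23.1154)/(229.1077−111.1846) = -0.1960. V = [p*·0.0000 + (1−p*)·23.1154]/1.16 = 5.6934. B = V − Δ·S = 38.7154.
(3,3): S=347.1329. Δ = (V_up−V_dn)/(S_up−S_dn) = (0.0000−0.0000)/(472.1008−229.1077) = 0.0000. V = [p*·0.0000 + (1−p*)·0.0000]/1.16 = 0.0000. B = V − Δ·S = 0.0000.
(2,0): S=60.1128. Δ = (V_up−V_dn)/(S_up−S_dn) = (34.0225−76.1014)/(81.7534−39.6744) = -1.0000. V = [p*·34.0225 + (1−p*)·76.1014]/1.16 = 39.6940. B = V − Δ·S = 99.8068.
(2,1): S=123.8688. Δ = (V_up−V_dn)/(S_up−S_dn) = (5.6934−34.0225)/(168.4616−81.7534) = -0.3267. V = [p*·5.6934 + (1−p*)·34.0225]/1.16 = 11.8857. B = V − Δ·S = 52.3557.
(2,2): S=255.2448. Δ = (V_up−V_dn)/(S_up−S_dn) = (0.0000−5.6934)/(347.1329−168.4616) = -0.0319. V = [p*·0.0000 + (1−p*)·5.6934]/1.16 = 1.4023. B = V − Δ·S = 9.5358.
(1,0): S=91.0800. Δ = (V_up−V_dn)/(S_up−S_dn) = (11.8857−39.6940)/(123.8688−60.1128) = -0.4362. V = [p*·11.8857 + (1−p*)·39.6940]/1.16 = 17.0956. B = V − Δ·S = 56.8217.
(1,1): S=187.6800. Δ = (V_up−V_dn)/(S_up−S_dn) = (1.4023−11.8857)/(255.2448−123.8688) = -0.0798. V = [p*·1.4023 + (1−p*)·11.8857]/1.16 = 3.7910. B = V − Δ·S = 18.7673.
(0,0): S=138.0000. Δ = (V_up−V_dn)/(S_up−S_dn) = (3.7910−17.0956)/(187.6800−91.0800) = -0.1377. V = [p*·3.7910 + (1−p*)·17.0956]/1.16 = 6.5451. B = V − Δ·S = 25.5517.
Verification: the root portfolio costs Δ(0,0)·S0 + B(0,0) = 6.5451, matching V0.

(0,0): Delta=-0.1377 Bond=25.5517
(1,0): Delta=-0.4362 Bond=56.8217
(1,1): Delta=-0.0798 Bond=18.7673
(2,0): Delta=-1.0000 Bond=99.8068
(2,1): Delta=-0.3267 Bond=52.3557
(2,2): Delta=-0.0319 Bond=9.5358
(3,0): Delta=-1.0000 Bond=115.7759
(3,1): Delta=-1.0000 Bond=115.7759
(3,2): Delta=-0.1960 Bond=38.7154
(3,3): Delta=0.0000 Bond=0.0000
V0=6.5451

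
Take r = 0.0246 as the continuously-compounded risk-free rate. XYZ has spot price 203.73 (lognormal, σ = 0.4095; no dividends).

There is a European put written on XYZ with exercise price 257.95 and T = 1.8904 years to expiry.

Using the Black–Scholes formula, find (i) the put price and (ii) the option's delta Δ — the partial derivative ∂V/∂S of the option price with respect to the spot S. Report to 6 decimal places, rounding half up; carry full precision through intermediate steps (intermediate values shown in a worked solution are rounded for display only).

σ√T = 0.4095·√1.8904 = 0.563029
d₁ = (ln(S/K) + (r+σ²/2)T) / (σ√T) = (ln(203.73/257.95) + (0.0246+0.4095²/2)·1.8904) / 0.563029 = (-0.235970 + 0.205005) / 0.563029 = -0.054998
d₂ = d₁ − σ√T = -0.054998 − 0.563029 = -0.618027
e^{−rT} = 0.954561
N(−d₁) = 0.521930,  N(−d₂) = 0.731721
Put price V = K·e^{−rT}·N(−d₂) − S·N(−d₁) = 180.170980 − 106.332800 = 73.838181
Δ = −N(−d₁) = -0.521930

price = 73.838181
Δ = -0.521930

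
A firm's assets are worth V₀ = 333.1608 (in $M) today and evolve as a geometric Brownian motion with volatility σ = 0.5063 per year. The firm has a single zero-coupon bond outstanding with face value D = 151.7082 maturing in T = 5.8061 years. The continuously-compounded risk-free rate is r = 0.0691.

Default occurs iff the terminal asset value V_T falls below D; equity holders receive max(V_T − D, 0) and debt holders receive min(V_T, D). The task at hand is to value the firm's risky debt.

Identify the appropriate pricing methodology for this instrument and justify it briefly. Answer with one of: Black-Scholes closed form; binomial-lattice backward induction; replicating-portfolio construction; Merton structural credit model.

Key observation: the asked-for credit quantity lives on the firm's capital structure — asset value, asset volatility, debt face 151.7082 — which is the structural model's domain.

framework: Merton structural credit model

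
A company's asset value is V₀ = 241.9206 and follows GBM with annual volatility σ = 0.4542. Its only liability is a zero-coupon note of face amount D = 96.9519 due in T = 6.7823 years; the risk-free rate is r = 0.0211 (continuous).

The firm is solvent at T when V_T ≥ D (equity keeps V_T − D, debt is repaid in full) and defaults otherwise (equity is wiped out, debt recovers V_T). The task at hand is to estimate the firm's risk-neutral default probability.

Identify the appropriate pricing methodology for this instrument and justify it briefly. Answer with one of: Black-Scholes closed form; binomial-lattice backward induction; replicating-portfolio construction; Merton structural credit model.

framework: Merton structural credit model

Key observation: assets follow a GBM and default happens iff V_T < 96.9519; valuing claims on that split (equity as a call, risky debt as the residual) is the structural model's definition.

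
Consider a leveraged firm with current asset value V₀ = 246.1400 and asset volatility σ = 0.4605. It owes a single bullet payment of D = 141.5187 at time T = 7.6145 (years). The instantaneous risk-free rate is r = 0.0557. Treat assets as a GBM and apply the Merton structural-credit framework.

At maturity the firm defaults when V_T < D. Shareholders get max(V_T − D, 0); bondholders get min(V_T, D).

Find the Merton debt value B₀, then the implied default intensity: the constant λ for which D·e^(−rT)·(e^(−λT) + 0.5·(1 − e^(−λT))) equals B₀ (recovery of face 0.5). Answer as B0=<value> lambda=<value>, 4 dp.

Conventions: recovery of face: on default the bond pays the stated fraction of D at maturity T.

Apply the equity-as-call identities (strike 141.5187, horizon 7.6145 years):
d₁ = [ln(V₀/D) + (r + σ²/2)T] / (σ√T)
   = [ln(246.1400/141.5187) + (0.0557 + 0.5·0.4605²)·7.6145] / (0.4605·√7.6145)
   = [0.553469 + 1.231494] / 1.270721 = 1.404685
d₂ = d₁ − σ√T = 1.404685 − 1.270721 = 0.133963
N(d₁) = 0.919942,  N(d₂) = 0.553284,  e^(−rT) = 0.654340
E₀ = V₀·N(d₁) − D·e^(−rT)·N(d₂)
   = 246.1400·0.919942 − 141.5187·0.654340·0.553284 = 175.199749
B₀ = V₀ − E₀ = 246.1400 − 175.199749 = 70.940251
e^(−λT) = (B₀·e^(rT)/D − 0.5)/(1 − 0.5) = (70.9403·1.528257/141.5187 − 0.5)/0.5 = 0.53216481
λ = −ln(0.53216481)/7.6145 = 0.082842

B0=70.9403 lambda=0.0828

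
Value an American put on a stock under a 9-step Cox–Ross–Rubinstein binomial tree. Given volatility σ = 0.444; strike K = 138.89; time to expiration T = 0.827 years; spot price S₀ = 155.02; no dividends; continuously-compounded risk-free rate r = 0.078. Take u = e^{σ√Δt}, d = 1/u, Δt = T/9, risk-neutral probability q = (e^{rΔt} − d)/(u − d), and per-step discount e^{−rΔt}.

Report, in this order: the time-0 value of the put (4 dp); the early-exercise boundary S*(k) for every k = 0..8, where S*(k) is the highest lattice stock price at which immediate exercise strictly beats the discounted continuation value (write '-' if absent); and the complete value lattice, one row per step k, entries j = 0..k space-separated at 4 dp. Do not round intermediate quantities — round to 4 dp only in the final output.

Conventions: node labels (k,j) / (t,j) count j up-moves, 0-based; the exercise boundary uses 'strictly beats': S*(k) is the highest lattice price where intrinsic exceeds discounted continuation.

price = 13.0716
boundary = - - - - 90.4857 79.0912 90.4857 103.5218 118.4360
tree:
13.0716
18.9818 7.1854
26.8112 11.2084 3.1538
36.6820 17.0532 5.3623 0.9289
48.4043 25.1641 8.9622 1.7390 0.1096
59.7988 35.7454 14.6513 3.2433 0.2177 0.0000
69.7585 48.4043 23.2508 6.0230 0.4324 0.0000 0.0000
78.4639 59.7988 35.3682 11.1307 0.8591 0.0000 0.0000 0.0000
86.0732 69.7585 48.4043 20.4540 1.7069 0.0000 0.0000 0.0000 0.0000
92.7242 78.4639 59.7988 35.3682 3.3911 0.0000 0.0000 0.0000 0.0000 0.0000

Δt=0.09189  u=1.14407  d=0.87407  q=0.49304  discount=0.99286
step 9 (expiry): payoffs max(K−S,0) = 92.7242 78.4639 59.7988 35.3682 3.3911 0.0000 0.0000 0.0000 0.0000 0.0000
step 8: (k=8,j=0): S=52.8168, K−S=86.0732, hold=85.0813 ⇒ V=86.0732 exercise | (k=8,j=1): S=69.1315, K−S=69.7585, hold=68.7666 ⇒ V=69.7585 exercise | (k=8,j=2): S=90.4857, K−S=48.4043, hold=47.4124 ⇒ V=48.4043 exercise | (k=8,j=3): S=118.4360, K−S=20.4540, hold=19.4620 ⇒ V=20.4540 exercise | (k=8,j=4): S=155.0200, K−S=0.0000, hold=1.7069 ⇒ V=1.7069 continue | (k=8,j=5): S=202.9045, K−S=0.0000, hold=0.0000 ⇒ V=0.0000 continue | (k=8,j=6): S=265.5800, K−S=0.0000, hold=0.0000 ⇒ V=0.0000 continue | (k=8,j=7): S=347.6156, K−S=0.0000, hold=0.0000 ⇒ V=0.0000 continue | (k=8,j=8): S=454.9913, K−S=0.0000, hold=0.0000 ⇒ V=0.0000 continue  boundary S*=118.4360
step 7: (k=7,j=0): S=60.4261, K−S=78.4639, hold=77.4720 ⇒ V=78.4639 exercise | (k=7,j=1): S=79.0912, K−S=59.7988, hold=58.8069 ⇒ V=59.7988 exercise | (k=7,j=2): S=103.5218, K−S=35.3682, hold=34.3763 ⇒ V=35.3682 exercise | (k=7,j=3): S=135.4989, K−S=3.3911, hold=11.1307 ⇒ V=11.1307 continue | (k=7,j=4): S=177.3535, K−S=0.0000, hold=0.8591 ⇒ V=0.8591 continue | (k=7,j=5): S=232.1365, K−S=0.0000, hold=0.0000 ⇒ V=0.0000 continue | (k=7,j=6): S=303.8417, K−S=0.0000, hold=0.0000 ⇒ V=0.0000 continue | (k=7,j=7): S=397.6960, K−S=0.0000, hold=0.0000 ⇒ V=0.0000 continue  boundary S*=103.5218
step 6: (k=6,j=0): S=69.1315, K−S=69.7585, hold=68.7666 ⇒ V=69.7585 exercise | (k=6,j=1): S=90.4857, K−S=48.4043, hold=47.4124 ⇒ V=48.4043 exercise | (k=6,j=2): S=118.4360, K−S=20.4540, hold=23.2508 ⇒ V=23.2508 continue | (k=6,j=3): S=155.0200, K−S=0.0000, hold=6.0230 ⇒ V=6.0230 continue | (k=6,j=4): S=202.9045, K−S=0.0000, hold=0.4324 ⇒ V=0.4324 continue | (k=6,j=5): S=265.5800, K−S=0.0000, hold=0.0000 ⇒ V=0.0000 continue | (k=6,j=6): S=347.6156, K−S=0.0000, hold=0.0000 ⇒ V=0.0000 continue  boundary S*=90.4857
step 5: (k=5,j=0): S=79.0912, K−S=59.7988, hold=58.8069 ⇒ V=59.7988 exercise | (k=5,j=1): S=103.5218, K−S=35.3682, hold=35.7454 ⇒ V=35.7454 continue | (k=5,j=2): S=135.4989, K−S=3.3911, hold=14.6513 ⇒ V=14.6513 continue | (k=5,j=3): S=177.3535, K−S=0.0000, hold=3.2433 ⇒ V=3.2433 continue | (k=5,j=4): S=232.1365, K−S=0.0000, hold=0.2177 ⇒ V=0.2177 continue | (k=5,j=5): S=303.8417, K−S=0.0000, hold=0.0000 ⇒ V=0.0000 continue  boundary S*=79.0912
step 4: (k=4,j=0): S=90.4857, K−S=48.4043, hold=47.5970 ⇒ V=48.4043 exercise | (k=4,j=1): S=118.4360, K−S=20.4540, hold=25.1641 ⇒ V=25.1641 continue | (k=4,j=2): S=155.0200, K−S=0.0000, hold=8.9622 ⇒ V=8.9622 continue | (k=4,j=3): S=202.9045, K−S=0.0000, hold=1.7390 ⇒ V=1.7390 continue | (k=4,j=4): S=265.5800, K−S=0.0000, hold=0.1096 ⇒ V=0.1096 continue  boundary S*=90.4857
step 3: (k=3,j=0): S=103.5218, K−S=35.3682, hold=36.6820 ⇒ V=36.6820 continue | (k=3,j=1): S=135.4989, K−S=3.3911, hold=17.0532 ⇒ V=17.0532 continue | (k=3,j=2): S=177.3535, K−S=0.0000, hold=5.3623 ⇒ V=5.3623 continue | (k=3,j=3): S=232.1365, K−S=0.0000, hold=0.9289 ⇒ V=0.9289 continue  boundary S*=-
step 2: (k=2,j=0): S=118.4360, K−S=20.4540, hold=26.8112 ⇒ V=26.8112 continue | (k=2,j=1): S=155.0200, K−S=0.0000, hold=11.2084 ⇒ V=11.2084 continue | (k=2,j=2): S=202.9045, K−S=0.0000, hold=3.1538 ⇒ V=3.1538 continue  boundary S*=-
step 1: (k=1,j=0): S=135.4989, K−S=3.3911, hold=18.9818 ⇒ V=18.9818 continue | (k=1,j=1): S=177.3535, K−S=0.0000, hold=7.1854 ⇒ V=7.1854 continue  boundary S*=-
step 0: (k=0,j=0): S=155.0200, K−S=0.0000, hold=13.0716 ⇒ V=13.0716 continue  boundary S*=-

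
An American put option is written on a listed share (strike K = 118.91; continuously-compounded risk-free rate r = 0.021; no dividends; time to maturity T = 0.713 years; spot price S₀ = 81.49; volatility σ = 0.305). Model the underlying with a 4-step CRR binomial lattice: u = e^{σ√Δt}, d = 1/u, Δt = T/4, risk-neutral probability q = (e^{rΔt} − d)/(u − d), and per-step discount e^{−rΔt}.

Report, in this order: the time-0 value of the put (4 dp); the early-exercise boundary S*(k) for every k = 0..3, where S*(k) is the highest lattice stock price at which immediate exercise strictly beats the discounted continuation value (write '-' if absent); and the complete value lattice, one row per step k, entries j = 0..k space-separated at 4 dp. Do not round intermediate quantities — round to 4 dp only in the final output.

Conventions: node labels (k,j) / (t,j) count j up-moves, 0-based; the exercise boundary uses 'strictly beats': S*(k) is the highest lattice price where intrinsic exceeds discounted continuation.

price = 37.5429
boundary = - 71.6441 81.4900 92.6890
tree:
37.5429
47.2659 27.4013
55.9222 37.4200 16.8634
63.5327 47.2659 26.2210 6.9530
70.2236 55.9222 37.4200 13.4828 0.0000

Δt=0.17825  u=1.13743  d=0.87918  q=0.48237  discount=0.99626
step 4 (expiry): payoffs max(K−S,0) = 70.2236 55.9222 37.4200 13.4828 0.0000
step 3: (k=3,j=0): S=55.3773, K−S=63.5327, hold=63.0884 ⇒ V=63.5327 exercise | (k=3,j=1): S=71.6441, K−S=47.2659, hold=46.8217 ⇒ V=47.2659 exercise | (k=3,j=2): S=92.6890, K−S=26.2210, hold=25.7767 ⇒ V=26.2210 exercise | (k=3,j=3): S=119.9158, K−S=0.0000, hold=6.9530 ⇒ V=6.9530 continue  boundary S*=92.6890
step 2: (k=2,j=0): S=62.9878, K−S=55.9222, hold=55.4780 ⇒ V=55.9222 exercise | (k=2,j=1): S=81.4900, K−S=37.4200, hold=36.9757 ⇒ V=37.4200 exercise | (k=2,j=2): S=105.4272, K−S=13.4828, hold=16.8634 ⇒ V=16.8634 continue  boundary S*=81.4900
step 1: (k=1,j=0): S=71.6441, K−S=47.2659, hold=46.8217 ⇒ V=47.2659 exercise | (k=1,j=1): S=92.6890, K−S=26.2210, hold=27.4013 ⇒ V=27.4013 continue  boundary S*=71.6441
step 0: (k=0,j=0): S=81.4900, K−S=37.4200, hold=37.5429 ⇒ V=37.5429 continue  boundary S*=-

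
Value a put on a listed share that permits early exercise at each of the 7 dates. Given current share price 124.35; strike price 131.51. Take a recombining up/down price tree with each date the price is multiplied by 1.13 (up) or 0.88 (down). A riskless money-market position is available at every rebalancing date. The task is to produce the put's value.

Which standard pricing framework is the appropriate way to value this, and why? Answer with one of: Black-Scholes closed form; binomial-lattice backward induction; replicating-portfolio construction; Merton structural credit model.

framework: binomial-lattice backward induction

Key observation: with exercise allowed before expiry on a discrete up/down model (7 steps from spot 124.35), the strike-131.51 put's value must be rolled back through the tree testing early exercise at each node.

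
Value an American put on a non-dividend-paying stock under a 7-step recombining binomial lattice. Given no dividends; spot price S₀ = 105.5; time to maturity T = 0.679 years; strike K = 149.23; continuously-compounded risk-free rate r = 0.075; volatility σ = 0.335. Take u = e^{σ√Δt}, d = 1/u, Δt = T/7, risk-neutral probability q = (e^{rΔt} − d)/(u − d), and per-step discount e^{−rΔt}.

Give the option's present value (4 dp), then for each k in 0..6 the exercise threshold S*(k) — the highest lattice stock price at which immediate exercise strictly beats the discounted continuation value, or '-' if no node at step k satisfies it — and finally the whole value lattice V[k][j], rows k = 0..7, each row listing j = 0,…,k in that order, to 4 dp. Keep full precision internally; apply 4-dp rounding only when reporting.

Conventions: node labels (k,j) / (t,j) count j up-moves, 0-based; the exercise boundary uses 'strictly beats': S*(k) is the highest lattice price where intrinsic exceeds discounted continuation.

Δt=0.09700  u=1.10997  d=0.90092  q=0.50887  discount=0.99275
step 7 (expiry): payoffs max(K−S,0) = 98.4062 86.6131 72.0836 54.1826 32.1279 4.9557 0.0000 0.0000
step 6: (k=6,j=0): S=56.4130, K−S=92.8170, hold=91.7353 ⇒ V=92.8170 exercise | (k=6,j=1): S=69.5030, K−S=79.7270, hold=78.6453 ⇒ V=79.7270 exercise | (k=6,j=2): S=85.6304, K−S=63.5996, hold=62.5179 ⇒ V=63.5996 exercise | (k=6,j=3): S=105.5000, K−S=43.7300, hold=42.6483 ⇒ V=43.7300 exercise | (k=6,j=4): S=129.9801, K−S=19.2499, hold=18.1682 ⇒ V=19.2499 exercise | (k=6,j=5): S=160.1405, K−S=0.0000, hold=2.4163 ⇒ V=2.4163 continue | (k=6,j=6): S=197.2993, K−S=0.0000, hold=0.0000 ⇒ V=0.0000 continue  boundary S*=129.9801
step 5: (k=5,j=0): S=62.6169, K−S=86.6131, hold=85.5314 ⇒ V=86.6131 exercise | (k=5,j=1): S=77.1464, K−S=72.0836, hold=71.0018 ⇒ V=72.0836 exercise | (k=5,j=2): S=95.0474, K−S=54.1826, hold=53.1009 ⇒ V=54.1826 exercise | (k=5,j=3): S=117.1021, K−S=32.1279, hold=31.0462 ⇒ V=32.1279 exercise | (k=5,j=4): S=144.2743, K−S=4.9557, hold=10.6064 ⇒ V=10.6064 continue | (k=5,j=5): S=177.7515, K−S=0.0000, hold=1.1781 ⇒ V=1.1781 continue  boundary S*=117.1021
step 4: (k=4,j=0): S=69.5030, K−S=79.7270, hold=78.6453 ⇒ V=79.7270 exercise | (k=4,j=1): S=85.6304, K−S=63.5996, hold=62.5179 ⇒ V=63.5996 exercise | (k=4,j=2): S=105.5000, K−S=43.7300, hold=42.6483 ⇒ V=43.7300 exercise | (k=4,j=3): S=129.9801, K−S=19.2499, hold=21.0228 ⇒ V=21.0228 continue | (k=4,j=4): S=160.1405, K−S=0.0000, hold=5.7665 ⇒ V=5.7665 continue  boundary S*=105.5000
step 3: (k=3,j=0): S=77.1464, K−S=72.0836, hold=71.0018 ⇒ V=72.0836 exercise | (k=3,j=1): S=95.0474, K−S=54.1826, hold=53.1009 ⇒ V=54.1826 exercise | (k=3,j=2): S=117.1021, K−S=32.1279, hold=31.9418 ⇒ V=32.1279 exercise | (k=3,j=3): S=144.2743, K−S=4.9557, hold=13.1633 ⇒ V=13.1633 continue  boundary S*=117.1021
step 2: (k=2,j=0): S=85.6304, K−S=63.5996, hold=62.5179 ⇒ V=63.5996 exercise | (k=2,j=1): S=105.5000, K−S=43.7300, hold=42.6483 ⇒ V=43.7300 exercise | (k=2,j=2): S=129.9801, K−S=19.2499, hold=22.3145 ⇒ V=22.3145 continue  boundary S*=105.5000
step 1: (k=1,j=0): S=95.0474, K−S=54.1826, hold=53.1009 ⇒ V=54.1826 exercise | (k=1,j=1): S=117.1021, K−S=32.1279, hold=32.5944 ⇒ V=32.5944 continue  boundary S*=95.0474
step 0: (k=0,j=0): S=105.5000, K−S=43.7300, hold=42.8839 ⇒ V=43.7300 exercise  boundary S*=105.5000

price = 43.7300
boundary = 105.5000 95.0474 105.5000 117.1021 105.5000 117.1021 129.9801
tree:
43.7300
54.1826 32.5944
63.5996 43.7300 22.3145
72.0836 54.1826 32.1279 13.1633
79.7270 63.5996 43.7300 21.0228 5.7665
86.6131 72.0836 54.1826 32.1279 10.6064 1.1781
92.8170 79.7270 63.5996 43.7300 19.2499 2.4163 0.0000
98.4062 86.6131 72.0836 54.1826 32.1279 4.9557 0.0000 0.0000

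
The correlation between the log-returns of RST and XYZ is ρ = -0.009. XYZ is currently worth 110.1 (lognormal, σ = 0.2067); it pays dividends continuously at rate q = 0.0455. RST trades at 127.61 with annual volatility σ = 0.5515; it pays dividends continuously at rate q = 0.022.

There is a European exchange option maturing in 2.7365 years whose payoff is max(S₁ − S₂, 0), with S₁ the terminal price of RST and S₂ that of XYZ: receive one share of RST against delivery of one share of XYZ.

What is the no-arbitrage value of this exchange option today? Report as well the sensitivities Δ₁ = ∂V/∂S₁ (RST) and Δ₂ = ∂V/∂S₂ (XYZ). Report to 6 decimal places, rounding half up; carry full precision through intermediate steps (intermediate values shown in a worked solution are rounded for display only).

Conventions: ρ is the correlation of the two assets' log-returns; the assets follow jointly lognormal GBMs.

σ_eff = √(σ₁² + σ₂² − 2ρσ₁σ₂) = √(0.5515² + 0.2067² − 2·-0.009·0.5515·0.2067) = 0.590702
d₁ = (ln(S₁/S₂) + (q₂ − q₁ + σ_eff²/2)T) / (σ_eff√T) = (ln(127.61/110.1) + (0.0455 − 0.022 + 0.174465)·2.7365) / 0.977161 = 0.705431
d₂ = d₁ − σ_eff√T = 0.705431 − 0.977161 = -0.271731
N(d₁) = 0.759729,  N(d₂) = 0.392915
V = S₁·e^{−q₁T}·N(d₁) − S₂·e^{−q₂T}·N(d₂) = 91.284599 − 38.195403 = 53.089195
Key observation: the rate r is irrelevant here: denominating values in XYZ turns the exchange into a ratio option on S₁/S₂, and discounting at r drops out.
Δ₁ = e^{−q₁T}·N(d₁) = 0.715340;  Δ₂ = −e^{−q₂T}·N(d₂) = -0.346916

exchange price = 53.089195
Δ1 = 0.715340
Δ2 = -0.346916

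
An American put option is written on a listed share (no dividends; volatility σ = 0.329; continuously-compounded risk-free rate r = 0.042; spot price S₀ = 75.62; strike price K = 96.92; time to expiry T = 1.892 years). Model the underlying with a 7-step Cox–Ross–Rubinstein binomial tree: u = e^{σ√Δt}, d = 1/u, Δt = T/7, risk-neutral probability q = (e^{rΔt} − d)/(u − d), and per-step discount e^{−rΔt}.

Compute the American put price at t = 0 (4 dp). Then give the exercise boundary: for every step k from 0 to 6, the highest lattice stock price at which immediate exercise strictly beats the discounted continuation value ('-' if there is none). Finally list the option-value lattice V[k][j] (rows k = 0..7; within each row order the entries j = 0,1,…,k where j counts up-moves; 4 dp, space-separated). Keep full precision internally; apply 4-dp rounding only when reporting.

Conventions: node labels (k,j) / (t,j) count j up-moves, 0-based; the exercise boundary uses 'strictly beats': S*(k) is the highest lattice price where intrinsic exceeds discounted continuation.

price = 24.9078
boundary = - - 53.7118 63.7314 53.7118 63.7314 75.6200
tree:
24.9078
33.3887 16.6800
43.2082 23.9681 9.4994
51.6525 33.1886 14.9503 4.0596
58.7692 43.2082 22.7729 7.1744 0.9193
64.7671 51.6525 33.1886 12.4861 1.8251 0.0000
69.8221 58.7692 43.2082 21.3000 3.6234 0.0000 0.0000
74.0823 64.7671 51.6525 33.1886 7.1936 0.0000 0.0000 0.0000

params: Δt=0.27029 u=1.18654 d=0.84278 q=0.49055 e^(-rΔt)=0.98871
t_7 payoffs: 74.0823 64.7671 51.6525 33.1886 7.1936 0.0000 0.0000 0.0000
t_6: node(6,0) S=27.0979 payoff=69.8221 vs cont=68.7280 → 69.8221 [stop]  node(6,1) S=38.1508 payoff=58.7692 vs cont=57.6752 → 58.7692 [stop]  node(6,2) S=53.7118 payoff=43.2082 vs cont=42.1142 → 43.2082 [stop]  node(6,3) S=75.6200 payoff=21.3000 vs cont=20.2060 → 21.3000 [stop]  node(6,4) S=106.4642 payoff=0.0000 vs cont=3.6234 → 3.6234 [wait]  node(6,5) S=149.8892 payoff=0.0000 vs cont=0.0000 → 0.0000 [wait]  node(6,6) S=211.0265 payoff=0.0000 vs cont=0.0000 → 0.0000 [wait]  ⇒ S*(6)=75.6200
t_5: node(5,0) S=32.1529 payoff=64.7671 vs cont=63.6731 → 64.7671 [stop]  node(5,1) S=45.2675 payoff=51.6525 vs cont=50.5585 → 51.6525 [stop]  node(5,2) S=63.7314 payoff=33.1886 vs cont=32.0946 → 33.1886 [stop]  node(5,3) S=89.7264 payoff=7.1936 vs cont=12.4861 → 12.4861 [wait]  node(5,4) S=126.3243 payoff=0.0000 vs cont=1.8251 → 1.8251 [wait]  node(5,5) S=177.8499 payoff=0.0000 vs cont=0.0000 → 0.0000 [wait]  ⇒ S*(5)=63.7314
t_4: node(4,0) S=38.1508 payoff=58.7692 vs cont=57.6752 → 58.7692 [stop]  node(4,1) S=53.7118 payoff=43.2082 vs cont=42.1142 → 43.2082 [stop]  node(4,2) S=75.6200 payoff=21.3000 vs cont=22.7729 → 22.7729 [wait]  node(4,3) S=106.4642 payoff=0.0000 vs cont=7.1744 → 7.1744 [wait]  node(4,4) S=149.8892 payoff=0.0000 vs cont=0.9193 → 0.9193 [wait]  ⇒ S*(4)=53.7118
t_3: node(3,0) S=45.2675 payoff=51.6525 vs cont=50.5585 → 51.6525 [stop]  node(3,1) S=63.7314 payoff=33.1886 vs cont=32.8090 → 33.1886 [stop]  node(3,2) S=89.7264 payoff=7.1936 vs cont=14.9503 → 14.9503 [wait]  node(3,3) S=126.3243 payoff=0.0000 vs cont=4.0596 → 4.0596 [wait]  ⇒ S*(3)=63.7314
t_2: node(2,0) S=53.7118 payoff=43.2082 vs cont=42.1142 → 43.2082 [stop]  node(2,1) S=75.6200 payoff=21.3000 vs cont=23.9681 → 23.9681 [wait]  node(2,2) S=106.4642 payoff=0.0000 vs cont=9.4994 → 9.4994 [wait]  ⇒ S*(2)=53.7118
t_1: node(1,0) S=63.7314 payoff=33.1886 vs cont=33.3887 → 33.3887 [wait]  node(1,1) S=89.7264 payoff=7.1936 vs cont=16.6800 → 16.6800 [wait]  ⇒ S*(1)=-
t_0: node(0,0) S=75.6200 payoff=21.3000 vs cont=24.9078 → 24.9078 [wait]  ⇒ S*(0)=-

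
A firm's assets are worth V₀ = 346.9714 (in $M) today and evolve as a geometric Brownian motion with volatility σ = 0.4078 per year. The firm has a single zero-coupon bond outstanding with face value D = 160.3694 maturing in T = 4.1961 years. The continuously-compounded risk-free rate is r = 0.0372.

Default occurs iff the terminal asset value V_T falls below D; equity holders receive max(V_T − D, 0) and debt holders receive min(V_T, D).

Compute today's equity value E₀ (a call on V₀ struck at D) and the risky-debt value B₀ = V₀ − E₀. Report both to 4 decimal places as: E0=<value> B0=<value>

E0=221.3422 B0=125.6292

With assets at 346.9714 and a single debt payment of 160.3694 at 4.1961 years:
d₁ = [ln(V₀/D) + (r + σ²/2)T] / (σ√T)
   = [ln(346.9714/160.3694) + (0.0372 + 0.5·0.4078²)·4.1961] / (0.4078·√4.1961)
   = [0.771762 + 0.505002] / 0.835353 = 1.528413
d₂ = d₁ − σ√T = 1.528413 − 0.835353 = 0.693060
N(d₁) = 0.936795,  N(d₂) = 0.755864,  e^(−rT) = 0.855478
E₀ = V₀·N(d₁) − D·e^(−rT)·N(d₂)
   = 346.9714·0.936795 − 160.3694·0.855478·0.755864 = 221.342204
B₀ = V₀ − E₀ = 346.9714 − 221.342204 = 125.629196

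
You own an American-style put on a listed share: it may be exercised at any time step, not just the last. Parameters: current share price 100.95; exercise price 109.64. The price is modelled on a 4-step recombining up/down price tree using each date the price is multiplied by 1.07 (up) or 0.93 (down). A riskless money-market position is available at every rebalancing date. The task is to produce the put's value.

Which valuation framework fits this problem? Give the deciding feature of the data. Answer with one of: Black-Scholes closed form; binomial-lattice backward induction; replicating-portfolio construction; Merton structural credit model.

Key observation: the put (strike 109.64 on spot 100.95) is American-style on a 4-step discrete price model, so the early-exercise decision at every node requires stepwise backward valuation — a closed form cannot price the exercise right.

framework: binomial-lattice backward induction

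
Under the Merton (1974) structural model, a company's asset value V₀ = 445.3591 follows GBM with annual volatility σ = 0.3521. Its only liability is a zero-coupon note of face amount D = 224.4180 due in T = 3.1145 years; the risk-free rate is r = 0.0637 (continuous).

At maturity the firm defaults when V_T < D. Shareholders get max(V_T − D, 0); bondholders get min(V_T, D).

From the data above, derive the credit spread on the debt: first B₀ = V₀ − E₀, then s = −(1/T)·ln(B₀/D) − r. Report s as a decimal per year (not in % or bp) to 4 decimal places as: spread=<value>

Equity is a call on the firm's assets struck at D = 224.4180:
d₁ = [ln(V₀/D) + (r + σ²/2)T] / (σ√T)
   = [ln(445.3591/224.4180) + (0.0637 + 0.5·0.3521²)·3.1145] / (0.3521·√3.1145)
   = [0.685371 + 0.391453] / 0.621384 = 1.732943
d₂ = d₁ − σ√T = 1.732943 − 0.621384 = 1.111559
N(d₁) = 0.958447,  N(d₂) = 0.866836,  e^(−rT) = 0.820047
E₀ = V₀·N(d₁) − D·e^(−rT)·N(d₂)
   = 445.3591·0.958447 − 224.4180·0.820047·0.866836 = 267.326435
B₀ = V₀ − E₀ = 445.3591 − 267.326435 = 178.032665
spread = −(1/T)·ln(B₀/D) − r = −(1/3.1145)·ln(178.032665/224.4180) − 0.0637 = 0.01064366

spread=0.0106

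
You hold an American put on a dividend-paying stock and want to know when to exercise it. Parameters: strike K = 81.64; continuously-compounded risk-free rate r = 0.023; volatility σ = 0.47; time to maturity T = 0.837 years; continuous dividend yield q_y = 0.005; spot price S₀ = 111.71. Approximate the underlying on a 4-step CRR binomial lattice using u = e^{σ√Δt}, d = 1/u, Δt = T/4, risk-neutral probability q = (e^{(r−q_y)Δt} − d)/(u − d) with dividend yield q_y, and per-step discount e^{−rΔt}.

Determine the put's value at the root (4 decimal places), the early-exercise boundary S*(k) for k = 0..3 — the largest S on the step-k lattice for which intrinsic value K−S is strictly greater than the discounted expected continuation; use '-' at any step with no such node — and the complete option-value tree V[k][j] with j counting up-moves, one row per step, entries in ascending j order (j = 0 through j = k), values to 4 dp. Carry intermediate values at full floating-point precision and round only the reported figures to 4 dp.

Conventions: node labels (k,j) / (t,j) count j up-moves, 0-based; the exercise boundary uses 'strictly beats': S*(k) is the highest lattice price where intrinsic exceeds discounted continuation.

price = 5.6146
boundary = - - - 58.6107
tree:
5.6146
9.1601 1.4301
14.6903 2.6375 0.0000
23.0293 4.8643 0.0000 0.0000
34.3678 8.9711 0.0000 0.0000 0.0000

params: Δt=0.20925 u=1.23986 d=0.80654 q=0.45517 e^(-rΔt)=0.99520
t_4 payoffs: 34.3678 8.9711 0.0000 0.0000 0.0000
t_3: node(3,0) S=58.6107 payoff=23.0293 vs cont=22.6986 → 23.0293 [stop]  node(3,1) S=90.0991 payoff=0.0000 vs cont=4.8643 → 4.8643 [wait]  node(3,2) S=138.5044 payoff=0.0000 vs cont=0.0000 → 0.0000 [wait]  node(3,3) S=212.9153 payoff=0.0000 vs cont=0.0000 → 0.0000 [wait]  ⇒ S*(3)=58.6107
t_2: node(2,0) S=72.6689 payoff=8.9711 vs cont=14.6903 → 14.6903 [wait]  node(2,1) S=111.7100 payoff=0.0000 vs cont=2.6375 → 2.6375 [wait]  node(2,2) S=171.7257 payoff=0.0000 vs cont=0.0000 → 0.0000 [wait]  ⇒ S*(2)=-
t_1: node(1,0) S=90.0991 payoff=0.0000 vs cont=9.1601 → 9.1601 [wait]  node(1,1) S=138.5044 payoff=0.0000 vs cont=1.4301 → 1.4301 [wait]  ⇒ S*(1)=-
t_0: node(0,0) S=111.7100 payoff=0.0000 vs cont=5.6146 → 5.6146 [wait]  ⇒ S*(0)=-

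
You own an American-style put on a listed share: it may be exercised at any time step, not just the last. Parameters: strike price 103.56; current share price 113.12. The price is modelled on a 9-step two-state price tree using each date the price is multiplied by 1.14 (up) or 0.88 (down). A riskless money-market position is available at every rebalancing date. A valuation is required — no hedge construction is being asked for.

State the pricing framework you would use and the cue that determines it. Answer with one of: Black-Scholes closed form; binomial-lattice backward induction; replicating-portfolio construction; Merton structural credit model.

Key observation: the defining feature is the embedded early-exercise option across 9 discrete dates on the spot-113.12 tree; pricing the strike-103.56 put means working backward with an exercise test at every node.

framework: binomial-lattice backward induction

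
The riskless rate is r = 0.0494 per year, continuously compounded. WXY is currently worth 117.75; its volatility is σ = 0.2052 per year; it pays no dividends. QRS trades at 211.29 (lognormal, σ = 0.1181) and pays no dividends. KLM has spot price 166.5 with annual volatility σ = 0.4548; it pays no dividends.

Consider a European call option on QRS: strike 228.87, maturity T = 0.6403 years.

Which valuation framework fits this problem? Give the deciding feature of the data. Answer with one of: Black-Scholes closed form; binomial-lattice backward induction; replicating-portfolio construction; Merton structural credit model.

framework: Black-Scholes closed form

Key observation: everything needed for the exact continuous-time valuation of the European call on QRS (strike 228.87) is given, and no feature rules the closed form out.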